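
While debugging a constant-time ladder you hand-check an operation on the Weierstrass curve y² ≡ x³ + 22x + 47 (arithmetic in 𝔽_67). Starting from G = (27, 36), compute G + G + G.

(65, 14)

Repeated addition: build up to 3G.
2G: tangent at (27, 36): λ = (3·27² + 22)/(2·36) ≡ 65/5. 5⁻¹ ≡ 27 (mod 67) since 5·27 = 135 ≡ 1, so λ ≡ 65·27 ≡ 13.
  x = λ² - 27 - 27 = 169 - 54 ≡ 48; y = λ·(27 - 48) - 36 ≡ 26. → (48, 26)
3G: (48, 26) + (27, 36). λ = (36 - 26)/(27 - 48) ≡ 10/46 mod 67. 46⁻¹ ≡ 51 (mod 67) since 46·51 = 2346 ≡ 1, so λ ≡ 41.
  x = λ² - 48 - 27 = 1681 - 75 ≡ 65; y = λ·(48 - 65) - 26 ≡ 14. → (65, 14)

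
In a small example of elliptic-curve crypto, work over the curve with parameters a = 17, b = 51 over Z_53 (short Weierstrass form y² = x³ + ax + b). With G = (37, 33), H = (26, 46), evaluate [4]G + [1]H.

First 4G:
Double-and-add on 4 = (100)₂. Start with G = (37, 33) for the leading 1-bit.
double: tangent at (37, 33): λ = (3·37² + 17)/(2·33) ≡ 43/13. 13⁻¹ ≡ 49 (mod 53), so λ ≡ 43·49 ≡ 40.
  x = λ² - 37 - 37 = 1600 - 74 ≡ 42; y = λ·(37 - 42) - 33 ≡ 32. → (42, 32)
double: tangent at (42, 32): λ = (3·42² + 17)/(2·32) ≡ 9/11. 11⁻¹ ≡ 29 (mod 53), so λ ≡ 9·29 ≡ 49.
  x = λ² - 42 - 42 = 2401 - 84 ≡ 38; y = λ·(42 - 38) - 32 ≡ 5. → (38, 5)
4G = (38, 5).
Finally 4G + H:
(38, 5) + (26, 46). λ = (46 - 5)/(26 - 38) ≡ 41/41 mod 53. 41⁻¹ ≡ 22 (mod 53), so λ ≡ 1.
  x = λ² - 38 - 26 = 1 - 64 ≡ 43; y = λ·(38 - 43) - 5 ≡ 43. → (43, 43)

(43, 43)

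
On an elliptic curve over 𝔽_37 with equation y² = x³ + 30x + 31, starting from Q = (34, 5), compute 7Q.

(1, 32)

Double-and-add on 7 = (111)₂. Start with Q = (34, 5) for the leading 1-bit.
double: tangent at (34, 5): λ = (3·34² + 30)/(2·5) ≡ 20/10. 10⁻¹ ≡ 26 (mod 37), so λ ≡ 20·26 ≡ 2.
  x = λ² - 34 - 34 = 4 - 68 ≡ 10; y = λ·(34 - 10) - 5 ≡ 6. → (10, 6)
add Q: (10, 6) + (34, 5). λ = (5 - 6)/(34 - 10) ≡ 36/24 mod 37. 24⁻¹ ≡ 17 (mod 37), so λ ≡ 20.
  x = λ² - 10 - 34 = 400 - 44 ≡ 23; y = λ·(10 - 23) - 6 ≡ 30. → (23, 30)
double: tangent at (23, 30): λ = (3·23² + 30)/(2·30) ≡ 26/23. 23⁻¹ ≡ 29 (mod 37), so λ ≡ 26·29 ≡ 14.
  x = λ² - 23 - 23 = 196 - 46 ≡ 2; y = λ·(23 - 2) - 30 ≡ 5. → (2, 5)
add Q: (2, 5) + (34, 5). λ = (5 - 5)/(34 - 2) ≡ 0/32 mod 37. 32⁻¹ ≡ 22 (mod 37) since 32·22 = 704 ≡ 1, so λ ≡ 0.
  x = λ² - 2 - 34 = 0 - 36 ≡ 1; y = λ·(2 - 1) - 5 ≡ 32. → (1, 32)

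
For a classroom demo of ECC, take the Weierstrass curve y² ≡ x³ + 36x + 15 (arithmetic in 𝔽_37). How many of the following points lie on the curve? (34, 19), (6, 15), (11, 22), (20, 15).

(34, 19): 19² ≡ 28, rhs ≡ 28 → on.
(6, 15): 15² ≡ 3, rhs ≡ 3 → on.
(11, 22): 22² ≡ 3, rhs ≡ 3 → on.
(20, 15): 15² ≡ 3, rhs ≡ 3 → on.

4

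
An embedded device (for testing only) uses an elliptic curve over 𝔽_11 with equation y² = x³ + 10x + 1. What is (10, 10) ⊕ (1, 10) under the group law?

(10, 10) + (1, 10). λ = (10 - 10)/(1 - 10) ≡ 0/2 mod 11. 2⁻¹ ≡ 6 (mod 11), so λ ≡ 0.
  x = λ² - 10 - 1 = 0 - 11 ≡ 0; y = λ·(10 - 0) - 10 ≡ 1. → (0, 1)

(0, 1)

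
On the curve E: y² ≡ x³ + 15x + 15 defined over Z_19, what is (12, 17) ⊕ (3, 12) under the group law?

(9, 10)

(12, 17) + (3, 12). λ = (12 - 17)/(3 - 12) ≡ 14/10 mod 19. 10⁻¹ ≡ 2 (mod 19), so λ ≡ 9.
  x = λ² - 12 - 3 = 81 - 15 ≡ 9; y = λ·(12 - 9) - 17 ≡ 10. → (9, 10)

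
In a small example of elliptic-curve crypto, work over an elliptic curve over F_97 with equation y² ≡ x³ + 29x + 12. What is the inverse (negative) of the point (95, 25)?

-(95, 25) = (95, -25 mod 97) = (95, 72).

(95, 72)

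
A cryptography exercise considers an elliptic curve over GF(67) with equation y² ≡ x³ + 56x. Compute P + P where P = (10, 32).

tangent at (10, 32): λ = (3·10² + 56)/(2·32) ≡ 21/64. 64⁻¹ ≡ 22 (mod 67), so λ ≡ 21·22 ≡ 60.
  x = λ² - 10 - 10 = 3600 - 20 ≡ 29; y = λ·(10 - 29) - 32 ≡ 34. → (29, 34)

(29, 34)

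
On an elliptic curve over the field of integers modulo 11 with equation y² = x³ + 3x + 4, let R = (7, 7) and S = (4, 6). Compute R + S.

(5, 1)

(7, 7) + (4, 6). λ = (6 - 7)/(4 - 7) ≡ 10/8 mod 11. 8⁻¹ ≡ 7 (mod 11), so λ ≡ 4.
  x = λ² - 7 - 4 = 16 - 11 ≡ 5; y = λ·(7 - 5) - 7 ≡ 1. → (5, 1)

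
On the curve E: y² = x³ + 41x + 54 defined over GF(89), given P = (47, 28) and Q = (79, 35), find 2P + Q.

First 2P:
Repeated addition: build up to 2P.
2P: tangent at (47, 28): λ = (3·47² + 41)/(2·28) ≡ 82/56. 56⁻¹ ≡ 62 (mod 89), so λ ≡ 82·62 ≡ 11.
  x = λ² - 47 - 47 = 121 - 94 ≡ 27; y = λ·(47 - 27) - 28 ≡ 14. → (27, 14)
2P = (27, 14).
Finally 2P + Q:
(27, 14) + (79, 35). λ = (35 - 14)/(79 - 27) ≡ 21/52 mod 89. 52⁻¹ ≡ 12 (mod 89) since 52·12 = 624 ≡ 1, so λ ≡ 74.
  x = λ² - 27 - 79 = 5476 - 106 ≡ 30; y = λ·(27 - 30) - 14 ≡ 31. → (30, 31)

(30, 31)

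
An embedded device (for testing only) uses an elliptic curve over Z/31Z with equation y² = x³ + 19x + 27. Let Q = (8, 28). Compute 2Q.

tangent at (8, 28): λ = (3·8² + 19)/(2·28) ≡ 25/25. 25⁻¹ ≡ 5 (mod 31) since 25·5 = 125 ≡ 1, so λ ≡ 25·5 ≡ 1.
  x = λ² - 8 - 8 = 1 - 16 ≡ 16; y = λ·(8 - 16) - 28 ≡ 26. → (16, 26)

(16, 26)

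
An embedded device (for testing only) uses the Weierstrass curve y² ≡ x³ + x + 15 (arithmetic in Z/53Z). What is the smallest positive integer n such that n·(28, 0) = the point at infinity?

2

2P: (28, 0) + (28, 0): same x and y₁ ≡ -y₂, so the sum is the point at infinity.
2P = the point at infinity, so the order is 2.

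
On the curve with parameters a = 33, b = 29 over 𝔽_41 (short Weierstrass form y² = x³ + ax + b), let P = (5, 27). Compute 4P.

(30, 37)

Double-and-add on 4 = (100)₂. Start with P = (5, 27) for the leading 1-bit.
double: tangent at (5, 27): λ = (3·5² + 33)/(2·27) ≡ 26/13. 13⁻¹ ≡ 19 (mod 41), so λ ≡ 26·19 ≡ 2.
  x = λ² - 5 - 5 = 4 - 10 ≡ 35; y = λ·(5 - 35) - 27 ≡ 36. → (35, 36)
double: tangent at (35, 36): λ = (3·35² + 33)/(2·36) ≡ 18/31. 31⁻¹ ≡ 4 (mod 41), so λ ≡ 18·4 ≡ 31.
  x = λ² - 35 - 35 = 961 - 70 ≡ 30; y = λ·(35 - 30) - 36 ≡ 37. → (30, 37)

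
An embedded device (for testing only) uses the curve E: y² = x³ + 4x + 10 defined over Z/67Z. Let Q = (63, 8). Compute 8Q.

Double-and-add on 8 = (1000)₂. Start with Q = (63, 8) for the leading 1-bit.
double: tangent at (63, 8): λ = (3·63² + 4)/(2·8) ≡ 52/16. 16⁻¹ ≡ 21 (mod 67) since 16·21 = 336 ≡ 1, so λ ≡ 52·21 ≡ 20.
  x = λ² - 63 - 63 = 400 - 126 ≡ 6; y = λ·(63 - 6) - 8 ≡ 60. → (6, 60)
double: tangent at (6, 60): λ = (3·6² + 4)/(2·60) ≡ 45/53. 53⁻¹ ≡ 43 (mod 67), so λ ≡ 45·43 ≡ 59.
  x = λ² - 6 - 6 = 3481 - 12 ≡ 52; y = λ·(6 - 52) - 60 ≡ 40. → (52, 40)
double: tangent at (52, 40): λ = (3·52² + 4)/(2·40) ≡ 9/13. 13⁻¹ ≡ 31 (mod 67) since 13·31 = 403 ≡ 1, so λ ≡ 9·31 ≡ 11.
  x = λ² - 52 - 52 = 121 - 104 ≡ 17; y = λ·(52 - 17) - 40 ≡ 10. → (17, 10)

(17, 10)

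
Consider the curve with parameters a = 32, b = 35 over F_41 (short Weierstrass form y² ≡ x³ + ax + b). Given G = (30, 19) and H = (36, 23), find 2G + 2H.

(32, 17)

First 2G:
Repeated addition: build up to 2G.
2G: tangent at (30, 19): λ = (3·30² + 32)/(2·19) ≡ 26/38. 38⁻¹ ≡ 27 (mod 41), so λ ≡ 26·27 ≡ 5.
  x = λ² - 30 - 30 = 25 - 60 ≡ 6; y = λ·(30 - 6) - 19 ≡ 19. → (6, 19)
2G = (6, 19).
Next 2H:
Repeated addition: build up to 2H.
2H: tangent at (36, 23): λ = (3·36² + 32)/(2·23) ≡ 25/5. 5⁻¹ ≡ 33 (mod 41) since 5·33 = 165 ≡ 1, so λ ≡ 25·33 ≡ 5.
  x = λ² - 36 - 36 = 25 - 72 ≡ 35; y = λ·(36 - 35) - 23 ≡ 23. → (35, 23)
2H = (35, 23).
Finally 2G + 2H:
(6, 19) + (35, 23). λ = (23 - 19)/(35 - 6) ≡ 4/29 mod 41. 29⁻¹ ≡ 17 (mod 41), so λ ≡ 27.
  x = λ² - 6 - 35 = 729 - 41 ≡ 32; y = λ·(6 - 32) - 19 ≡ 17. → (32, 17)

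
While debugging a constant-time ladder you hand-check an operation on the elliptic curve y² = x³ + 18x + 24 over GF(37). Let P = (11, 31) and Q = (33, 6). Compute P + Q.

(11, 31) + (33, 6). λ = (6 - 31)/(33 - 11) ≡ 12/22 mod 37. 22⁻¹ ≡ 32 (mod 37), so λ ≡ 14.
  x = λ² - 11 - 33 = 196 - 44 ≡ 4; y = λ·(11 - 4) - 31 ≡ 30. → (4, 30)

(4, 30)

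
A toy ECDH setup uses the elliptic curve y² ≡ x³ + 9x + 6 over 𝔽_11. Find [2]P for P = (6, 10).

(3, 7)

tangent at (6, 10): λ = (3·6² + 9)/(2·10) ≡ 7/9. 9⁻¹ ≡ 5 (mod 11) since 9·5 = 45 ≡ 1, so λ ≡ 7·5 ≡ 2.
  x = λ² - 6 - 6 = 4 - 12 ≡ 3; y = λ·(6 - 3) - 10 ≡ 7. → (3, 7)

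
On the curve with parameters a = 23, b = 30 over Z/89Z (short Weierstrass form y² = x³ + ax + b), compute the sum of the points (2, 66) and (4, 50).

(2, 66) + (4, 50). λ = (50 - 66)/(4 - 2) ≡ 73/2 mod 89. 2⁻¹ ≡ 45 (mod 89) since 2·45 = 90 ≡ 1, so λ ≡ 81.
  x = λ² - 2 - 4 = 6561 - 6 ≡ 58; y = λ·(2 - 58) - 66 ≡ 26. → (58, 26)

(58, 26)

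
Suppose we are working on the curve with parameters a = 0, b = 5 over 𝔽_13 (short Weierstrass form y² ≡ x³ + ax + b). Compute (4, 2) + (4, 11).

The two points share x = 4 and their y-coordinates satisfy 2 + 11 ≡ 0 (mod 13), so they are inverses. Their sum is O.

O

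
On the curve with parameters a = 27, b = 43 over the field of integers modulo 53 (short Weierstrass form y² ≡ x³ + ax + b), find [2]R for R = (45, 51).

(29, 27)

tangent at (45, 51): λ = (3·45² + 27)/(2·51) ≡ 7/49. 49⁻¹ ≡ 13 (mod 53), so λ ≡ 7·13 ≡ 38.
  x = λ² - 45 - 45 = 1444 - 90 ≡ 29; y = λ·(45 - 29) - 51 ≡ 27. → (29, 27)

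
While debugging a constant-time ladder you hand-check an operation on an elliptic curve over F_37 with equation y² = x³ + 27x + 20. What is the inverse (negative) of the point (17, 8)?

-(17, 8) = (17, -8 mod 37) = (17, 29).

(17, 29)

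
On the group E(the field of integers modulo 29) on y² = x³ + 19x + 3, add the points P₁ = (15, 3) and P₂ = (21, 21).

(15, 3) + (21, 21). λ = (21 - 3)/(21 - 15) ≡ 18/6 mod 29. 6⁻¹ ≡ 5 (mod 29), so λ ≡ 3.
  x = λ² - 15 - 21 = 9 - 36 ≡ 2; y = λ·(15 - 2) - 3 ≡ 7. → (2, 7)

(2, 7)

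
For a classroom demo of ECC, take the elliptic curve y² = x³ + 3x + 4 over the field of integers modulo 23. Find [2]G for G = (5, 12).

tangent at (5, 12): λ = (3·5² + 3)/(2·12) ≡ 9/1. 1⁻¹ ≡ 1 (mod 23), so λ ≡ 9·1 ≡ 9.
  x = λ² - 5 - 5 = 81 - 10 ≡ 2; y = λ·(5 - 2) - 12 ≡ 15. → (2, 15)

(2, 15)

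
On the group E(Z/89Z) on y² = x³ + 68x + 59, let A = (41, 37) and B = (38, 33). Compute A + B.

(81, 58)

(41, 37) + (38, 33). λ = (33 - 37)/(38 - 41) ≡ 85/86 mod 89. 86⁻¹ ≡ 59 (mod 89), so λ ≡ 31.
  x = λ² - 41 - 38 = 961 - 79 ≡ 81; y = λ·(41 - 81) - 37 ≡ 58. → (81, 58)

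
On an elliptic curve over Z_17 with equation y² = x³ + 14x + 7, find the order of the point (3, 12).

2P: tangent at (3, 12): λ = (3·3² + 14)/(2·12) ≡ 7/7. 7⁻¹ ≡ 5 (mod 17) since 7·5 = 35 ≡ 1, so λ ≡ 7·5 ≡ 1.
  x = λ² - 3 - 3 = 1 - 6 ≡ 12; y = λ·(3 - 12) - 12 ≡ 13. → (12, 13)
3P: (12, 13) + (3, 12). λ = (12 - 13)/(3 - 12) ≡ 16/8 mod 17. 8⁻¹ ≡ 15 (mod 17) since 8·15 = 120 ≡ 1, so λ ≡ 2.
  x = λ² - 12 - 3 = 4 - 15 ≡ 6; y = λ·(12 - 6) - 13 ≡ 16. → (6, 16)
4P: (6, 16) + (3, 12). λ = (12 - 16)/(3 - 6) ≡ 13/14 mod 17. 14⁻¹ ≡ 11 (mod 17) since 14·11 = 154 ≡ 1, so λ ≡ 7.
  x = λ² - 6 - 3 = 49 - 9 ≡ 6; y = λ·(6 - 6) - 16 ≡ 1. → (6, 1)
5P: (6, 1) + (3, 12). λ = (12 - 1)/(3 - 6) ≡ 11/14 mod 17. 14⁻¹ ≡ 11 (mod 17) since 14·11 = 154 ≡ 1, so λ ≡ 2.
  x = λ² - 6 - 3 = 4 - 9 ≡ 12; y = λ·(6 - 12) - 1 ≡ 4. → (12, 4)
6P: (12, 4) + (3, 12). λ = (12 - 4)/(3 - 12) ≡ 8/8 mod 17. 8⁻¹ ≡ 15 (mod 17), so λ ≡ 1.
  x = λ² - 12 - 3 = 1 - 15 ≡ 3; y = λ·(12 - 3) - 4 ≡ 5. → (3, 5)
7P: (3, 5) + (3, 12): same x and y₁ ≡ -y₂, so the sum is ∞.
7P = ∞, so the order is 7.

7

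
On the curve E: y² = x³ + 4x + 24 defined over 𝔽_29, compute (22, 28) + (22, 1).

The two points share x = 22 and their y-coordinates satisfy 28 + 1 ≡ 0 (mod 29), so they are inverses. Their sum is the point at infinity.

O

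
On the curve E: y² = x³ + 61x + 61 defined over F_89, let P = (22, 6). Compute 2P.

(45, 83)

tangent at (22, 6): λ = (3·22² + 61)/(2·6) ≡ 0/12. 12⁻¹ ≡ 52 (mod 89) since 12·52 = 624 ≡ 1, so λ ≡ 0·52 ≡ 0.
  x = λ² - 22 - 22 = 0 - 44 ≡ 45; y = λ·(22 - 45) - 6 ≡ 83. → (45, 83)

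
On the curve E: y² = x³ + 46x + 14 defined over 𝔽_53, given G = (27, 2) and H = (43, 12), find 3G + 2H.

First 3G:
Repeated addition: build up to 3G.
2G: tangent at (27, 2): λ = (3·27² + 46)/(2·2) ≡ 7/4. 4⁻¹ ≡ 40 (mod 53), so λ ≡ 7·40 ≡ 15.
  x = λ² - 27 - 27 = 225 - 54 ≡ 12; y = λ·(27 - 12) - 2 ≡ 11. → (12, 11)
3G: (12, 11) + (27, 2). λ = (2 - 11)/(27 - 12) ≡ 44/15 mod 53. 15⁻¹ ≡ 46 (mod 53) since 15·46 = 690 ≡ 1, so λ ≡ 10.
  x = λ² - 12 - 27 = 100 - 39 ≡ 8; y = λ·(12 - 8) - 11 ≡ 29. → (8, 29)
3G = (8, 29).
Next 2H:
Repeated addition: build up to 2H.
2H: tangent at (43, 12): λ = (3·43² + 46)/(2·12) ≡ 28/24. 24⁻¹ ≡ 42 (mod 53), so λ ≡ 28·42 ≡ 10.
  x = λ² - 43 - 43 = 100 - 86 ≡ 14; y = λ·(43 - 14) - 12 ≡ 13. → (14, 13)
2H = (14, 13).
Finally 3G + 2H:
(8, 29) + (14, 13). λ = (13 - 29)/(14 - 8) ≡ 37/6 mod 53. 6⁻¹ ≡ 9 (mod 53), so λ ≡ 15.
  x = λ² - 8 - 14 = 225 - 22 ≡ 44; y = λ·(8 - 44) - 29 ≡ 14. → (44, 14)

(44, 14)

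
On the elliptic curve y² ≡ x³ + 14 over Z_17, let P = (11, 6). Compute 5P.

Double-and-add on 5 = (101)₂. Start with P = (11, 6) for the leading 1-bit.
double: tangent at (11, 6): λ = (3·11² + 0)/(2·6) ≡ 6/12. 12⁻¹ ≡ 10 (mod 17) since 12·10 = 120 ≡ 1, so λ ≡ 6·10 ≡ 9.
  x = λ² - 11 - 11 = 81 - 22 ≡ 8; y = λ·(11 - 8) - 6 ≡ 4. → (8, 4)
double: tangent at (8, 4): λ = (3·8² + 0)/(2·4) ≡ 5/8. 8⁻¹ ≡ 15 (mod 17), so λ ≡ 5·15 ≡ 7.
  x = λ² - 8 - 8 = 49 - 16 ≡ 16; y = λ·(8 - 16) - 4 ≡ 8. → (16, 8)
add P: (16, 8) + (11, 6). λ = (6 - 8)/(11 - 16) ≡ 15/12 mod 17. 12⁻¹ ≡ 10 (mod 17), so λ ≡ 14.
  x = λ² - 16 - 11 = 196 - 27 ≡ 16; y = λ·(16 - 16) - 8 ≡ 9. → (16, 9)

(16, 9)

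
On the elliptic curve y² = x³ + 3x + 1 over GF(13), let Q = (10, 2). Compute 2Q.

(7, 1)

tangent at (10, 2): λ = (3·10² + 3)/(2·2) ≡ 4/4. 4⁻¹ ≡ 10 (mod 13), so λ ≡ 4·10 ≡ 1.
  x = λ² - 10 - 10 = 1 - 20 ≡ 7; y = λ·(10 - 7) - 2 ≡ 1. → (7, 1)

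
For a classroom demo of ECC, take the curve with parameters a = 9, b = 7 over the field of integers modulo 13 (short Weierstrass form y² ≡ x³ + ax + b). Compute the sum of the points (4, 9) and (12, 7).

(6, 11)

(4, 9) + (12, 7). λ = (7 - 9)/(12 - 4) ≡ 11/8 mod 13. 8⁻¹ ≡ 5 (mod 13), so λ ≡ 3.
  x = λ² - 4 - 12 = 9 - 16 ≡ 6; y = λ·(4 - 6) - 9 ≡ 11. → (6, 11)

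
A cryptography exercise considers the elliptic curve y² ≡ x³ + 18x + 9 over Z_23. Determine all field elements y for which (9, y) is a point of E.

x³ + 18x + 9 = 900 ≡ 3 (mod 23).
Square roots of 3 mod 23: 7 and 16 (since 7² = 49 ≡ 3).

7, 16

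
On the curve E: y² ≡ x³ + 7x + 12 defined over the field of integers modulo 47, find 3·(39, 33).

(31, 38)

Write P = (39, 33).
Repeated addition: build up to 3P.
2P: tangent at (39, 33): λ = (3·39² + 7)/(2·33) ≡ 11/19. 19⁻¹ ≡ 5 (mod 47), so λ ≡ 11·5 ≡ 8.
  x = λ² - 39 - 39 = 64 - 78 ≡ 33; y = λ·(39 - 33) - 33 ≡ 15. → (33, 15)
3P: (33, 15) + (39, 33). λ = (33 - 15)/(39 - 33) ≡ 18/6 mod 47. 6⁻¹ ≡ 8 (mod 47), so λ ≡ 3.
  x = λ² - 33 - 39 = 9 - 72 ≡ 31; y = λ·(33 - 31) - 15 ≡ 38. → (31, 38)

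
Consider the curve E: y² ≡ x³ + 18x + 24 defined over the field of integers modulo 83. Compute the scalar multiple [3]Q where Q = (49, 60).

Repeated addition: build up to 3Q.
2Q: tangent at (49, 60): λ = (3·49² + 18)/(2·60) ≡ 0/37. 37⁻¹ ≡ 9 (mod 83), so λ ≡ 0·9 ≡ 0.
  x = λ² - 49 - 49 = 0 - 98 ≡ 68; y = λ·(49 - 68) - 60 ≡ 23. → (68, 23)
3Q: (68, 23) + (49, 60). λ = (60 - 23)/(49 - 68) ≡ 37/64 mod 83. 64⁻¹ ≡ 48 (mod 83), so λ ≡ 33.
  x = λ² - 68 - 49 = 1089 - 117 ≡ 59; y = λ·(68 - 59) - 23 ≡ 25. → (59, 25)

(59, 25)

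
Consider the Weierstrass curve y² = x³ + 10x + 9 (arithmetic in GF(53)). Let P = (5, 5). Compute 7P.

Double-and-add on 7 = (111)₂. Start with P = (5, 5) for the leading 1-bit.
double: tangent at (5, 5): λ = (3·5² + 10)/(2·5) ≡ 32/10. 10⁻¹ ≡ 16 (mod 53) since 10·16 = 160 ≡ 1, so λ ≡ 32·16 ≡ 35.
  x = λ² - 5 - 5 = 1225 - 10 ≡ 49; y = λ·(5 - 49) - 5 ≡ 45. → (49, 45)
add P: (49, 45) + (5, 5). λ = (5 - 45)/(5 - 49) ≡ 13/9 mod 53. 9⁻¹ ≡ 6 (mod 53), so λ ≡ 25.
  x = λ² - 49 - 5 = 625 - 54 ≡ 41; y = λ·(49 - 41) - 45 ≡ 49. → (41, 49)
double: tangent at (41, 49): λ = (3·41² + 10)/(2·49) ≡ 18/45. 45⁻¹ ≡ 33 (mod 53), so λ ≡ 18·33 ≡ 11.
  x = λ² - 41 - 41 = 121 - 82 ≡ 39; y = λ·(41 - 39) - 49 ≡ 26. → (39, 26)
add P: (39, 26) + (5, 5). λ = (5 - 26)/(5 - 39) ≡ 32/19 mod 53. 19⁻¹ ≡ 14 (mod 53), so λ ≡ 24.
  x = λ² - 39 - 5 = 576 - 44 ≡ 2; y = λ·(39 - 2) - 26 ≡ 14. → (2, 14)

(2, 14)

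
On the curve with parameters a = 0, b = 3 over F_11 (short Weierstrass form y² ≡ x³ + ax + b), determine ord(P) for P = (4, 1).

12

2P: tangent at (4, 1): λ = (3·4² + 0)/(2·1) ≡ 4/2. 2⁻¹ ≡ 6 (mod 11), so λ ≡ 4·6 ≡ 2.
  x = λ² - 4 - 4 = 4 - 8 ≡ 7; y = λ·(4 - 7) - 1 ≡ 4. → (7, 4)
3P: (7, 4) + (4, 1). λ = (1 - 4)/(4 - 7) ≡ 8/8 mod 11. 8⁻¹ ≡ 7 (mod 11), so λ ≡ 1.
  x = λ² - 7 - 4 = 1 - 11 ≡ 1; y = λ·(7 - 1) - 4 ≡ 2. → (1, 2)
4P: (1, 2) + (4, 1). λ = (1 - 2)/(4 - 1) ≡ 10/3 mod 11. 3⁻¹ ≡ 4 (mod 11), so λ ≡ 7.
  x = λ² - 1 - 4 = 49 - 5 ≡ 0; y = λ·(1 - 0) - 2 ≡ 5. → (0, 5)
5P: (0, 5) + (4, 1). λ = (1 - 5)/(4 - 0) ≡ 7/4 mod 11. 4⁻¹ ≡ 3 (mod 11), so λ ≡ 10.
  x = λ² - 0 - 4 = 100 - 4 ≡ 8; y = λ·(0 - 8) - 5 ≡ 3. → (8, 3)
6P: (8, 3) + (4, 1). λ = (1 - 3)/(4 - 8) ≡ 9/7 mod 11. 7⁻¹ ≡ 8 (mod 11), so λ ≡ 6.
  x = λ² - 8 - 4 = 36 - 12 ≡ 2; y = λ·(8 - 2) - 3 ≡ 0. → (2, 0)
7P: (2, 0) + (4, 1). λ = (1 - 0)/(4 - 2) ≡ 1/2 mod 11. 2⁻¹ ≡ 6 (mod 11), so λ ≡ 6.
  x = λ² - 2 - 4 = 36 - 6 ≡ 8; y = λ·(2 - 8) - 0 ≡ 8. → (8, 8)
8P: (8, 8) + (4, 1). λ = (1 - 8)/(4 - 8) ≡ 4/7 mod 11. 7⁻¹ ≡ 8 (mod 11), so λ ≡ 10.
  x = λ² - 8 - 4 = 100 - 12 ≡ 0; y = λ·(8 - 0) - 8 ≡ 6. → (0, 6)
9P: (0, 6) + (4, 1). λ = (1 - 6)/(4 - 0) ≡ 6/4 mod 11. 4⁻¹ ≡ 3 (mod 11), so λ ≡ 7.
  x = λ² - 0 - 4 = 49 - 4 ≡ 1; y = λ·(0 - 1) - 6 ≡ 9. → (1, 9)
10P: (1, 9) + (4, 1). λ = (1 - 9)/(4 - 1) ≡ 3/3 mod 11. 3⁻¹ ≡ 4 (mod 11), so λ ≡ 1.
  x = λ² - 1 - 4 = 1 - 5 ≡ 7; y = λ·(1 - 7) - 9 ≡ 7. → (7, 7)
11P: (7, 7) + (4, 1). λ = (1 - 7)/(4 - 7) ≡ 5/8 mod 11. 8⁻¹ ≡ 7 (mod 11), so λ ≡ 2.
  x = λ² - 7 - 4 = 4 - 11 ≡ 4; y = λ·(7 - 4) - 7 ≡ 10. → (4, 10)
12P: (4, 10) + (4, 1): same x and y₁ ≡ -y₂, so the sum is O.
12P = O, so the order is 12.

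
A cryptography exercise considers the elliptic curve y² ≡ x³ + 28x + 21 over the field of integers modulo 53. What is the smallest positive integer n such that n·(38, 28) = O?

10

2P: tangent at (38, 28): λ = (3·38² + 28)/(2·28) ≡ 14/3. 3⁻¹ ≡ 18 (mod 53), so λ ≡ 14·18 ≡ 40.
  x = λ² - 38 - 38 = 1600 - 76 ≡ 40; y = λ·(38 - 40) - 28 ≡ 51. → (40, 51)
3P: (40, 51) + (38, 28). λ = (28 - 51)/(38 - 40) ≡ 30/51 mod 53. 51⁻¹ ≡ 26 (mod 53), so λ ≡ 38.
  x = λ² - 40 - 38 = 1444 - 78 ≡ 41; y = λ·(40 - 41) - 51 ≡ 17. → (41, 17)
4P: (41, 17) + (38, 28). λ = (28 - 17)/(38 - 41) ≡ 11/50 mod 53. 50⁻¹ ≡ 35 (mod 53), so λ ≡ 14.
  x = λ² - 41 - 38 = 196 - 79 ≡ 11; y = λ·(41 - 11) - 17 ≡ 32. → (11, 32)
5P: (11, 32) + (38, 28). λ = (28 - 32)/(38 - 11) ≡ 49/27 mod 53. 27⁻¹ ≡ 2 (mod 53) since 27·2 = 54 ≡ 1, so λ ≡ 45.
  x = λ² - 11 - 38 = 2025 - 49 ≡ 15; y = λ·(11 - 15) - 32 ≡ 0. → (15, 0)
6P: (15, 0) + (38, 28). λ = (28 - 0)/(38 - 15) ≡ 28/23 mod 53. 23⁻¹ ≡ 30 (mod 53), so λ ≡ 45.
  x = λ² - 15 - 38 = 2025 - 53 ≡ 11; y = λ·(15 - 11) - 0 ≡ 21. → (11, 21)
7P: (11, 21) + (38, 28). λ = (28 - 21)/(38 - 11) ≡ 7/27 mod 53. 27⁻¹ ≡ 2 (mod 53) since 27·2 = 54 ≡ 1, so λ ≡ 14.
  x = λ² - 11 - 38 = 196 - 49 ≡ 41; y = λ·(11 - 41) - 21 ≡ 36. → (41, 36)
8P: (41, 36) + (38, 28). λ = (28 - 36)/(38 - 41) ≡ 45/50 mod 53. 50⁻¹ ≡ 35 (mod 53), so λ ≡ 38.
  x = λ² - 41 - 38 = 1444 - 79 ≡ 40; y = λ·(41 - 40) - 36 ≡ 2. → (40, 2)
9P: (40, 2) + (38, 28). λ = (28 - 2)/(38 - 40) ≡ 26/51 mod 53. 51⁻¹ ≡ 26 (mod 53), so λ ≡ 40.
  x = λ² - 40 - 38 = 1600 - 78 ≡ 38; y = λ·(40 - 38) - 2 ≡ 25. → (38, 25)
10P: (38, 25) + (38, 28): same x and y₁ ≡ -y₂, so the sum is O.
10P = O, so the order is 10.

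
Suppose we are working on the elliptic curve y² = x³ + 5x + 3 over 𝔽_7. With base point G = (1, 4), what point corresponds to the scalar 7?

(1, 4)

Repeated addition: build up to 7G.
2G: tangent at (1, 4): λ = (3·1² + 5)/(2·4) ≡ 1/1. 1⁻¹ ≡ 1 (mod 7), so λ ≡ 1·1 ≡ 1.
  x = λ² - 1 - 1 = 1 - 2 ≡ 6; y = λ·(1 - 6) - 4 ≡ 5. → (6, 5)
3G: (6, 5) + (1, 4). λ = (4 - 5)/(1 - 6) ≡ 6/2 mod 7. 2⁻¹ ≡ 4 (mod 7), so λ ≡ 3.
  x = λ² - 6 - 1 = 9 - 7 ≡ 2; y = λ·(6 - 2) - 5 ≡ 0. → (2, 0)
4G: (2, 0) + (1, 4). λ = (4 - 0)/(1 - 2) ≡ 4/6 mod 7. 6⁻¹ ≡ 6 (mod 7), so λ ≡ 3.
  x = λ² - 2 - 1 = 9 - 3 ≡ 6; y = λ·(2 - 6) - 0 ≡ 2. → (6, 2)
5G: (6, 2) + (1, 4). λ = (4 - 2)/(1 - 6) ≡ 2/2 mod 7. 2⁻¹ ≡ 4 (mod 7), so λ ≡ 1.
  x = λ² - 6 - 1 = 1 - 7 ≡ 1; y = λ·(6 - 1) - 2 ≡ 3. → (1, 3)
6G: (1, 3) + (1, 4): same x and y₁ ≡ -y₂, so the sum is O.
7G: O + (1, 4) = (1, 4) (identity).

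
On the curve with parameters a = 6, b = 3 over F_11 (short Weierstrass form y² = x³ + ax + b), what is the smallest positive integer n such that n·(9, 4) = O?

2P: tangent at (9, 4): λ = (3·9² + 6)/(2·4) ≡ 7/8. 8⁻¹ ≡ 7 (mod 11), so λ ≡ 7·7 ≡ 5.
  x = λ² - 9 - 9 = 25 - 18 ≡ 7; y = λ·(9 - 7) - 4 ≡ 6. → (7, 6)
3P: (7, 6) + (9, 4). λ = (4 - 6)/(9 - 7) ≡ 9/2 mod 11. 2⁻¹ ≡ 6 (mod 11), so λ ≡ 10.
  x = λ² - 7 - 9 = 100 - 16 ≡ 7; y = λ·(7 - 7) - 6 ≡ 5. → (7, 5)
4P: (7, 5) + (9, 4). λ = (4 - 5)/(9 - 7) ≡ 10/2 mod 11. 2⁻¹ ≡ 6 (mod 11) since 2·6 = 12 ≡ 1, so λ ≡ 5.
  x = λ² - 7 - 9 = 25 - 16 ≡ 9; y = λ·(7 - 9) - 5 ≡ 7. → (9, 7)
5P: (9, 7) + (9, 4): same x and y₁ ≡ -y₂, so the sum is O.
5P = O, so the order is 5.

5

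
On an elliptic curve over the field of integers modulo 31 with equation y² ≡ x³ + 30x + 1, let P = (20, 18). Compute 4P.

Double-and-add on 4 = (100)₂. Start with P = (20, 18) for the leading 1-bit.
double: tangent at (20, 18): λ = (3·20² + 30)/(2·18) ≡ 21/5. 5⁻¹ ≡ 25 (mod 31) since 5·25 = 125 ≡ 1, so λ ≡ 21·25 ≡ 29.
  x = λ² - 20 - 20 = 841 - 40 ≡ 26; y = λ·(20 - 26) - 18 ≡ 25. → (26, 25)
double: tangent at (26, 25): λ = (3·26² + 30)/(2·25) ≡ 12/19. 19⁻¹ ≡ 18 (mod 31) since 19·18 = 342 ≡ 1, so λ ≡ 12·18 ≡ 30.
  x = λ² - 26 - 26 = 900 - 52 ≡ 11; y = λ·(26 - 11) - 25 ≡ 22. → (11, 22)

(11, 22)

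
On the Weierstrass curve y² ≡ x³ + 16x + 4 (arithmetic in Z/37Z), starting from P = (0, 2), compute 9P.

(13, 2)

Repeated addition: build up to 9P.
2P: tangent at (0, 2): λ = (3·0² + 16)/(2·2) ≡ 16/4. 4⁻¹ ≡ 28 (mod 37), so λ ≡ 16·28 ≡ 4.
  x = λ² - 0 - 0 = 16 - 0 ≡ 16; y = λ·(0 - 16) - 2 ≡ 8. → (16, 8)
3P: (16, 8) + (0, 2). λ = (2 - 8)/(0 - 16) ≡ 31/21 mod 37. 21⁻¹ ≡ 30 (mod 37), so λ ≡ 5.
  x = λ² - 16 - 0 = 25 - 16 ≡ 9; y = λ·(16 - 9) - 8 ≡ 27. → (9, 27)
4P: (9, 27) + (0, 2). λ = (2 - 27)/(0 - 9) ≡ 12/28 mod 37. 28⁻¹ ≡ 4 (mod 37), so λ ≡ 11.
  x = λ² - 9 - 0 = 121 - 9 ≡ 1; y = λ·(9 - 1) - 27 ≡ 24. → (1, 24)
5P: (1, 24) + (0, 2). λ = (2 - 24)/(0 - 1) ≡ 15/36 mod 37. 36⁻¹ ≡ 36 (mod 37), so λ ≡ 22.
  x = λ² - 1 - 0 = 484 - 1 ≡ 2; y = λ·(1 - 2) - 24 ≡ 28. → (2, 28)
6P: (2, 28) + (0, 2). λ = (2 - 28)/(0 - 2) ≡ 11/35 mod 37. 35⁻¹ ≡ 18 (mod 37), so λ ≡ 13.
  x = λ² - 2 - 0 = 169 - 2 ≡ 19; y = λ·(2 - 19) - 28 ≡ 10. → (19, 10)
7P: (19, 10) + (0, 2). λ = (2 - 10)/(0 - 19) ≡ 29/18 mod 37. 18⁻¹ ≡ 35 (mod 37) since 18·35 = 630 ≡ 1, so λ ≡ 16.
  x = λ² - 19 - 0 = 256 - 19 ≡ 15; y = λ·(19 - 15) - 10 ≡ 17. → (15, 17)
8P: (15, 17) + (0, 2). λ = (2 - 17)/(0 - 15) ≡ 22/22 mod 37. 22⁻¹ ≡ 32 (mod 37) since 22·32 = 704 ≡ 1, so λ ≡ 1.
  x = λ² - 15 - 0 = 1 - 15 ≡ 23; y = λ·(15 - 23) - 17 ≡ 12. → (23, 12)
9P: (23, 12) + (0, 2). λ = (2 - 12)/(0 - 23) ≡ 27/14 mod 37. 14⁻¹ ≡ 8 (mod 37) since 14·8 = 112 ≡ 1, so λ ≡ 31.
  x = λ² - 23 - 0 = 961 - 23 ≡ 13; y = λ·(23 - 13) - 12 ≡ 2. → (13, 2)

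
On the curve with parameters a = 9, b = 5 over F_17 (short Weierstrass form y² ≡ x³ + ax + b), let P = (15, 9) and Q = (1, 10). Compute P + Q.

(15, 9) + (1, 10). λ = (10 - 9)/(1 - 15) ≡ 1/3 mod 17. 3⁻¹ ≡ 6 (mod 17) since 3·6 = 18 ≡ 1, so λ ≡ 6.
  x = λ² - 15 - 1 = 36 - 16 ≡ 3; y = λ·(15 - 3) - 9 ≡ 12. → (3, 12)

(3, 12)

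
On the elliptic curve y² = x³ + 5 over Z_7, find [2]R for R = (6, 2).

tangent at (6, 2): λ = (3·6² + 0)/(2·2) ≡ 3/4. 4⁻¹ ≡ 2 (mod 7), so λ ≡ 3·2 ≡ 6.
  x = λ² - 6 - 6 = 36 - 12 ≡ 3; y = λ·(6 - 3) - 2 ≡ 2. → (3, 2)

(3, 2)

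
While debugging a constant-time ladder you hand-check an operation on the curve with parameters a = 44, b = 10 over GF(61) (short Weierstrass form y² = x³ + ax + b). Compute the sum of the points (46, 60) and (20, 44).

(34, 60)

(46, 60) + (20, 44). λ = (44 - 60)/(20 - 46) ≡ 45/35 mod 61. 35⁻¹ ≡ 7 (mod 61), so λ ≡ 10.
  x = λ² - 46 - 20 = 100 - 66 ≡ 34; y = λ·(46 - 34) - 60 ≡ 60. → (34, 60)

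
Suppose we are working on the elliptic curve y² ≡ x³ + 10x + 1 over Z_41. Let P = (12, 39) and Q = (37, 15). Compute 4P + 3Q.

(37, 15)

First 4P:
Double-and-add on 4 = (100)₂. Start with P = (12, 39) for the leading 1-bit.
double: tangent at (12, 39): λ = (3·12² + 10)/(2·39) ≡ 32/37. 37⁻¹ ≡ 10 (mod 41) since 37·10 = 370 ≡ 1, so λ ≡ 32·10 ≡ 33.
  x = λ² - 12 - 12 = 1089 - 24 ≡ 40; y = λ·(12 - 40) - 39 ≡ 21. → (40, 21)
double: tangent at (40, 21): λ = (3·40² + 10)/(2·21) ≡ 13/1. 1⁻¹ ≡ 1 (mod 41), so λ ≡ 13·1 ≡ 13.
  x = λ² - 40 - 40 = 169 - 80 ≡ 7; y = λ·(40 - 7) - 21 ≡ 39. → (7, 39)
4P = (7, 39).
Next 3Q:
Repeated addition: build up to 3Q.
2Q: tangent at (37, 15): λ = (3·37² + 10)/(2·15) ≡ 17/30. 30⁻¹ ≡ 26 (mod 41) since 30·26 = 780 ≡ 1, so λ ≡ 17·26 ≡ 32.
  x = λ² - 37 - 37 = 1024 - 74 ≡ 7; y = λ·(37 - 7) - 15 ≡ 2. → (7, 2)
3Q: (7, 2) + (37, 15). λ = (15 - 2)/(37 - 7) ≡ 13/30 mod 41. 30⁻¹ ≡ 26 (mod 41) since 30·26 = 780 ≡ 1, so λ ≡ 10.
  x = λ² - 7 - 37 = 100 - 44 ≡ 15; y = λ·(7 - 15) - 2 ≡ 0. → (15, 0)
3Q = (15, 0).
Finally 4P + 3Q:
(7, 39) + (15, 0). λ = (0 - 39)/(15 - 7) ≡ 2/8 mod 41. 8⁻¹ ≡ 36 (mod 41), so λ ≡ 31.
  x = λ² - 7 - 15 = 961 - 22 ≡ 37; y = λ·(7 - 37) - 39 ≡ 15. → (37, 15)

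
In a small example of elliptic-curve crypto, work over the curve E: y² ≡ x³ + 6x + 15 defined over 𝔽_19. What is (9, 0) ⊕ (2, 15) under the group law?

(6, 18)

(9, 0) + (2, 15). λ = (15 - 0)/(2 - 9) ≡ 15/12 mod 19. 12⁻¹ ≡ 8 (mod 19), so λ ≡ 6.
  x = λ² - 9 - 2 = 36 - 11 ≡ 6; y = λ·(9 - 6) - 0 ≡ 18. → (6, 18)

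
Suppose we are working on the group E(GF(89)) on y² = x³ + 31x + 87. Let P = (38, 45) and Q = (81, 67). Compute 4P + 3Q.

(81, 22)

First 4P:
Double-and-add on 4 = (100)₂. Start with P = (38, 45) for the leading 1-bit.
double: tangent at (38, 45): λ = (3·38² + 31)/(2·45) ≡ 2/1. 1⁻¹ ≡ 1 (mod 89) since 1·1 = 1 ≡ 1, so λ ≡ 2·1 ≡ 2.
  x = λ² - 38 - 38 = 4 - 76 ≡ 17; y = λ·(38 - 17) - 45 ≡ 86. → (17, 86)
double: tangent at (17, 86): λ = (3·17² + 31)/(2·86) ≡ 8/83. 83⁻¹ ≡ 74 (mod 89), so λ ≡ 8·74 ≡ 58.
  x = λ² - 17 - 17 = 3364 - 34 ≡ 37; y = λ·(17 - 37) - 86 ≡ 0. → (37, 0)
4P = (37, 0).
Next 3Q:
Repeated addition: build up to 3Q.
2Q: tangent at (81, 67): λ = (3·81² + 31)/(2·67) ≡ 45/45. 45⁻¹ ≡ 2 (mod 89), so λ ≡ 45·2 ≡ 1.
  x = λ² - 81 - 81 = 1 - 162 ≡ 17; y = λ·(81 - 17) - 67 ≡ 86. → (17, 86)
3Q: (17, 86) + (81, 67). λ = (67 - 86)/(81 - 17) ≡ 70/64 mod 89. 64⁻¹ ≡ 32 (mod 89) since 64·32 = 2048 ≡ 1, so λ ≡ 15.
  x = λ² - 17 - 81 = 225 - 98 ≡ 38; y = λ·(17 - 38) - 86 ≡ 44. → (38, 44)
3Q = (38, 44).
Finally 4P + 3Q:
(37, 0) + (38, 44). λ = (44 - 0)/(38 - 37) ≡ 44/1 mod 89. 1⁻¹ ≡ 1 (mod 89) since 1·1 = 1 ≡ 1, so λ ≡ 44.
  x = λ² - 37 - 38 = 1936 - 75 ≡ 81; y = λ·(37 - 81) - 0 ≡ 22. → (81, 22)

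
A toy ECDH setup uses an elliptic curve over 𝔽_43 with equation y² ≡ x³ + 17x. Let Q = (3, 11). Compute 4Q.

Repeated addition: build up to 4Q.
2Q: tangent at (3, 11): λ = (3·3² + 17)/(2·11) ≡ 1/22. 22⁻¹ ≡ 2 (mod 43), so λ ≡ 1·2 ≡ 2.
  x = λ² - 3 - 3 = 4 - 6 ≡ 41; y = λ·(3 - 41) - 11 ≡ 42. → (41, 42)
3Q: (41, 42) + (3, 11). λ = (11 - 42)/(3 - 41) ≡ 12/5 mod 43. 5⁻¹ ≡ 26 (mod 43), so λ ≡ 11.
  x = λ² - 41 - 3 = 121 - 44 ≡ 34; y = λ·(41 - 34) - 42 ≡ 35. → (34, 35)
4Q: (34, 35) + (3, 11). λ = (11 - 35)/(3 - 34) ≡ 19/12 mod 43. 12⁻¹ ≡ 18 (mod 43) since 12·18 = 216 ≡ 1, so λ ≡ 41.
  x = λ² - 34 - 3 = 1681 - 37 ≡ 10; y = λ·(34 - 10) - 35 ≡ 3. → (10, 3)

(10, 3)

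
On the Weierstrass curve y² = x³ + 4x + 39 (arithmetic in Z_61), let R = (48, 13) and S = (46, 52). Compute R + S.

(27, 35)

(48, 13) + (46, 52). λ = (52 - 13)/(46 - 48) ≡ 39/59 mod 61. 59⁻¹ ≡ 30 (mod 61), so λ ≡ 11.
  x = λ² - 48 - 46 = 121 - 94 ≡ 27; y = λ·(48 - 27) - 13 ≡ 35. → (27, 35)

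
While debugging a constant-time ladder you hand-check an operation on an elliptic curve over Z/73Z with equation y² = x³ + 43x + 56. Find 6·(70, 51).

(45, 25)

Write Q = (70, 51).
Repeated addition: build up to 6Q.
2Q: tangent at (70, 51): λ = (3·70² + 43)/(2·51) ≡ 70/29. 29⁻¹ ≡ 68 (mod 73), so λ ≡ 70·68 ≡ 15.
  x = λ² - 70 - 70 = 225 - 140 ≡ 12; y = λ·(70 - 12) - 51 ≡ 16. → (12, 16)
3Q: (12, 16) + (70, 51). λ = (51 - 16)/(70 - 12) ≡ 35/58 mod 73. 58⁻¹ ≡ 34 (mod 73), so λ ≡ 22.
  x = λ² - 12 - 70 = 484 - 82 ≡ 37; y = λ·(12 - 37) - 16 ≡ 18. → (37, 18)
4Q: (37, 18) + (70, 51). λ = (51 - 18)/(70 - 37) ≡ 33/33 mod 73. 33⁻¹ ≡ 31 (mod 73) since 33·31 = 1023 ≡ 1, so λ ≡ 1.
  x = λ² - 37 - 70 = 1 - 107 ≡ 40; y = λ·(37 - 40) - 18 ≡ 52. → (40, 52)
5Q: (40, 52) + (70, 51). λ = (51 - 52)/(70 - 40) ≡ 72/30 mod 73. 30⁻¹ ≡ 56 (mod 73), so λ ≡ 17.
  x = λ² - 40 - 70 = 289 - 110 ≡ 33; y = λ·(40 - 33) - 52 ≡ 67. → (33, 67)
6Q: (33, 67) + (70, 51). λ = (51 - 67)/(70 - 33) ≡ 57/37 mod 73. 37⁻¹ ≡ 2 (mod 73), so λ ≡ 41.
  x = λ² - 33 - 70 = 1681 - 103 ≡ 45; y = λ·(33 - 45) - 67 ≡ 25. → (45, 25)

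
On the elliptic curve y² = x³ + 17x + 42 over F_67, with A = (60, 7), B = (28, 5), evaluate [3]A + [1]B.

First 3A:
Repeated addition: build up to 3A.
2A: tangent at (60, 7): λ = (3·60² + 17)/(2·7) ≡ 30/14. 14⁻¹ ≡ 24 (mod 67), so λ ≡ 30·24 ≡ 50.
  x = λ² - 60 - 60 = 2500 - 120 ≡ 35; y = λ·(60 - 35) - 7 ≡ 37. → (35, 37)
3A: (35, 37) + (60, 7). λ = (7 - 37)/(60 - 35) ≡ 37/25 mod 67. 25⁻¹ ≡ 59 (mod 67), so λ ≡ 39.
  x = λ² - 35 - 60 = 1521 - 95 ≡ 19; y = λ·(35 - 19) - 37 ≡ 51. → (19, 51)
3A = (19, 51).
Finally 3A + B:
(19, 51) + (28, 5). λ = (5 - 51)/(28 - 19) ≡ 21/9 mod 67. 9⁻¹ ≡ 15 (mod 67), so λ ≡ 47.
  x = λ² - 19 - 28 = 2209 - 47 ≡ 18; y = λ·(19 - 18) - 51 ≡ 63. → (18, 63)

(18, 63)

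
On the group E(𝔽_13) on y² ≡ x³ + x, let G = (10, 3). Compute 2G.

tangent at (10, 3): λ = (3·10² + 1)/(2·3) ≡ 2/6. 6⁻¹ ≡ 11 (mod 13), so λ ≡ 2·11 ≡ 9.
  x = λ² - 10 - 10 = 81 - 20 ≡ 9; y = λ·(10 - 9) - 3 ≡ 6. → (9, 6)

(9, 6)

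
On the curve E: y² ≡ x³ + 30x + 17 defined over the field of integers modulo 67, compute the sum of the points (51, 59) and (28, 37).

(5, 52)

(51, 59) + (28, 37). λ = (37 - 59)/(28 - 51) ≡ 45/44 mod 67. 44⁻¹ ≡ 32 (mod 67), so λ ≡ 33.
  x = λ² - 51 - 28 = 1089 - 79 ≡ 5; y = λ·(51 - 5) - 59 ≡ 52. → (5, 52)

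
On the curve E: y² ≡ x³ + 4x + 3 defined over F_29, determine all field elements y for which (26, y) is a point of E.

14, 15

x³ + 4x + 3 = 17683 ≡ 22 (mod 29).
Square roots of 22 mod 29: 14 and 15 (since 14² = 196 ≡ 22).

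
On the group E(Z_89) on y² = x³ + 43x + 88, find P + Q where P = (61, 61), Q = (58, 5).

(61, 61) + (58, 5). λ = (5 - 61)/(58 - 61) ≡ 33/86 mod 89. 86⁻¹ ≡ 59 (mod 89), so λ ≡ 78.
  x = λ² - 61 - 58 = 6084 - 119 ≡ 2; y = λ·(61 - 2) - 61 ≡ 2. → (2, 2)

(2, 2)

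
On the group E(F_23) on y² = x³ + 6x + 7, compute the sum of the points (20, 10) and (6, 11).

(22, 0)

(20, 10) + (6, 11). λ = (11 - 10)/(6 - 20) ≡ 1/9 mod 23. 9⁻¹ ≡ 18 (mod 23), so λ ≡ 18.
  x = λ² - 20 - 6 = 324 - 26 ≡ 22; y = λ·(20 - 22) - 10 ≡ 0. → (22, 0)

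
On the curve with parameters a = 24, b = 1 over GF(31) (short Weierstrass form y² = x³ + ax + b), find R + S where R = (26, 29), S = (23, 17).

(26, 29) + (23, 17). λ = (17 - 29)/(23 - 26) ≡ 19/28 mod 31. 28⁻¹ ≡ 10 (mod 31), so λ ≡ 4.
  x = λ² - 26 - 23 = 16 - 49 ≡ 29; y = λ·(26 - 29) - 29 ≡ 21. → (29, 21)

(29, 21)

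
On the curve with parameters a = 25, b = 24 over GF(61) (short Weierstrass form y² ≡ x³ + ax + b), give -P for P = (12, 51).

(12, 10)

-(12, 51) = (12, -51 mod 61) = (12, 10).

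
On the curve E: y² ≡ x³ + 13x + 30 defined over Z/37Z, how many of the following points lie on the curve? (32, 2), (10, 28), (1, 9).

(32, 2): 2² ≡ 4, rhs ≡ 25 → off.
(10, 28): 28² ≡ 7, rhs ≡ 13 → off.
(1, 9): 9² ≡ 7, rhs ≡ 7 → on.

1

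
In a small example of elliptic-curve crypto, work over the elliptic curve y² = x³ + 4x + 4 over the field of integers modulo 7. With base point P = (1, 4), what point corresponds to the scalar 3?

(5, 4)

Repeated addition: build up to 3P.
2P: tangent at (1, 4): λ = (3·1² + 4)/(2·4) ≡ 0/1. 1⁻¹ ≡ 1 (mod 7) since 1·1 = 1 ≡ 1, so λ ≡ 0·1 ≡ 0.
  x = λ² - 1 - 1 = 0 - 2 ≡ 5; y = λ·(1 - 5) - 4 ≡ 3. → (5, 3)
3P: (5, 3) + (1, 4). λ = (4 - 3)/(1 - 5) ≡ 1/3 mod 7. 3⁻¹ ≡ 5 (mod 7), so λ ≡ 5.
  x = λ² - 5 - 1 = 25 - 6 ≡ 5; y = λ·(5 - 5) - 3 ≡ 4. → (5, 4)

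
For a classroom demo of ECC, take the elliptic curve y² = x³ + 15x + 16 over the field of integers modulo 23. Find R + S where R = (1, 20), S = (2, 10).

(5, 20)

(1, 20) + (2, 10). λ = (10 - 20)/(2 - 1) ≡ 13/1 mod 23. 1⁻¹ ≡ 1 (mod 23) since 1·1 = 1 ≡ 1, so λ ≡ 13.
  x = λ² - 1 - 2 = 169 - 3 ≡ 5; y = λ·(1 - 5) - 20 ≡ 20. → (5, 20)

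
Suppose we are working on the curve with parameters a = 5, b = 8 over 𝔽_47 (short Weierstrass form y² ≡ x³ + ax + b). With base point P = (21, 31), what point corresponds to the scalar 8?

(36, 28)

Repeated addition: build up to 8P.
2P: tangent at (21, 31): λ = (3·21² + 5)/(2·31) ≡ 12/15. 15⁻¹ ≡ 22 (mod 47) since 15·22 = 330 ≡ 1, so λ ≡ 12·22 ≡ 29.
  x = λ² - 21 - 21 = 841 - 42 ≡ 0; y = λ·(21 - 0) - 31 ≡ 14. → (0, 14)
3P: (0, 14) + (21, 31). λ = (31 - 14)/(21 - 0) ≡ 17/21 mod 47. 21⁻¹ ≡ 9 (mod 47) since 21·9 = 189 ≡ 1, so λ ≡ 12.
  x = λ² - 0 - 21 = 144 - 21 ≡ 29; y = λ·(0 - 29) - 14 ≡ 14. → (29, 14)
4P: (29, 14) + (21, 31). λ = (31 - 14)/(21 - 29) ≡ 17/39 mod 47. 39⁻¹ ≡ 41 (mod 47) since 39·41 = 1599 ≡ 1, so λ ≡ 39.
  x = λ² - 29 - 21 = 1521 - 50 ≡ 14; y = λ·(29 - 14) - 14 ≡ 7. → (14, 7)
5P: (14, 7) + (21, 31). λ = (31 - 7)/(21 - 14) ≡ 24/7 mod 47. 7⁻¹ ≡ 27 (mod 47) since 7·27 = 189 ≡ 1, so λ ≡ 37.
  x = λ² - 14 - 21 = 1369 - 35 ≡ 18; y = λ·(14 - 18) - 7 ≡ 33. → (18, 33)
6P: (18, 33) + (21, 31). λ = (31 - 33)/(21 - 18) ≡ 45/3 mod 47. 3⁻¹ ≡ 16 (mod 47) since 3·16 = 48 ≡ 1, so λ ≡ 15.
  x = λ² - 18 - 21 = 225 - 39 ≡ 45; y = λ·(18 - 45) - 33 ≡ 32. → (45, 32)
7P: (45, 32) + (21, 31). λ = (31 - 32)/(21 - 45) ≡ 46/23 mod 47. 23⁻¹ ≡ 45 (mod 47), so λ ≡ 2.
  x = λ² - 45 - 21 = 4 - 66 ≡ 32; y = λ·(45 - 32) - 32 ≡ 41. → (32, 41)
8P: (32, 41) + (21, 31). λ = (31 - 41)/(21 - 32) ≡ 37/36 mod 47. 36⁻¹ ≡ 17 (mod 47) since 36·17 = 612 ≡ 1, so λ ≡ 18.
  x = λ² - 32 - 21 = 324 - 53 ≡ 36; y = λ·(32 - 36) - 41 ≡ 28. → (36, 28)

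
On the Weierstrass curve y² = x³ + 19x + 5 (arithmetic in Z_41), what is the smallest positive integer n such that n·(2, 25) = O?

8

2P: tangent at (2, 25): λ = (3·2² + 19)/(2·25) ≡ 31/9. 9⁻¹ ≡ 32 (mod 41), so λ ≡ 31·32 ≡ 8.
  x = λ² - 2 - 2 = 64 - 4 ≡ 19; y = λ·(2 - 19) - 25 ≡ 3. → (19, 3)
3P: (19, 3) + (2, 25). λ = (25 - 3)/(2 - 19) ≡ 22/24 mod 41. 24⁻¹ ≡ 12 (mod 41), so λ ≡ 18.
  x = λ² - 19 - 2 = 324 - 21 ≡ 16; y = λ·(19 - 16) - 3 ≡ 10. → (16, 10)
4P: (16, 10) + (2, 25). λ = (25 - 10)/(2 - 16) ≡ 15/27 mod 41. 27⁻¹ ≡ 38 (mod 41) since 27·38 = 1026 ≡ 1, so λ ≡ 37.
  x = λ² - 16 - 2 = 1369 - 18 ≡ 39; y = λ·(16 - 39) - 10 ≡ 0. → (39, 0)
5P: (39, 0) + (2, 25). λ = (25 - 0)/(2 - 39) ≡ 25/4 mod 41. 4⁻¹ ≡ 31 (mod 41) since 4·31 = 124 ≡ 1, so λ ≡ 37.
  x = λ² - 39 - 2 = 1369 - 41 ≡ 16; y = λ·(39 - 16) - 0 ≡ 31. → (16, 31)
6P: (16, 31) + (2, 25). λ = (25 - 31)/(2 - 16) ≡ 35/27 mod 41. 27⁻¹ ≡ 38 (mod 41), so λ ≡ 18.
  x = λ² - 16 - 2 = 324 - 18 ≡ 19; y = λ·(16 - 19) - 31 ≡ 38. → (19, 38)
7P: (19, 38) + (2, 25). λ = (25 - 38)/(2 - 19) ≡ 28/24 mod 41. 24⁻¹ ≡ 12 (mod 41) since 24·12 = 288 ≡ 1, so λ ≡ 8.
  x = λ² - 19 - 2 = 64 - 21 ≡ 2; y = λ·(19 - 2) - 38 ≡ 16. → (2, 16)
8P: (2, 16) + (2, 25): same x and y₁ ≡ -y₂, so the sum is O.
8P = O, so the order is 8.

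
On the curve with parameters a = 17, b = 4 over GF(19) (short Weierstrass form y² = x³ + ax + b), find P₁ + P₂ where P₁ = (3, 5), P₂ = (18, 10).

(3, 5) + (18, 10). λ = (10 - 5)/(18 - 3) ≡ 5/15 mod 19. 15⁻¹ ≡ 14 (mod 19), so λ ≡ 13.
  x = λ² - 3 - 18 = 169 - 21 ≡ 15; y = λ·(3 - 15) - 5 ≡ 10. → (15, 10)

(15, 10)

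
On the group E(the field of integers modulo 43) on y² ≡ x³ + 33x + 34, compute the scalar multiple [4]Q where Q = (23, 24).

(16, 33)

Double-and-add on 4 = (100)₂. Start with Q = (23, 24) for the leading 1-bit.
double: tangent at (23, 24): λ = (3·23² + 33)/(2·24) ≡ 29/5. 5⁻¹ ≡ 26 (mod 43), so λ ≡ 29·26 ≡ 23.
  x = λ² - 23 - 23 = 529 - 46 ≡ 10; y = λ·(23 - 10) - 24 ≡ 17. → (10, 17)
double: tangent at (10, 17): λ = (3·10² + 33)/(2·17) ≡ 32/34. 34⁻¹ ≡ 19 (mod 43) since 34·19 = 646 ≡ 1, so λ ≡ 32·19 ≡ 6.
  x = λ² - 10 - 10 = 36 - 20 ≡ 16; y = λ·(10 - 16) - 17 ≡ 33. → (16, 33)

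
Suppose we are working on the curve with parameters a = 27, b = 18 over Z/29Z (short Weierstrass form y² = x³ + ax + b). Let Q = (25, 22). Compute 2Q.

tangent at (25, 22): λ = (3·25² + 27)/(2·22) ≡ 17/15. 15⁻¹ ≡ 2 (mod 29) since 15·2 = 30 ≡ 1, so λ ≡ 17·2 ≡ 5.
  x = λ² - 25 - 25 = 25 - 50 ≡ 4; y = λ·(25 - 4) - 22 ≡ 25. → (4, 25)

(4, 25)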